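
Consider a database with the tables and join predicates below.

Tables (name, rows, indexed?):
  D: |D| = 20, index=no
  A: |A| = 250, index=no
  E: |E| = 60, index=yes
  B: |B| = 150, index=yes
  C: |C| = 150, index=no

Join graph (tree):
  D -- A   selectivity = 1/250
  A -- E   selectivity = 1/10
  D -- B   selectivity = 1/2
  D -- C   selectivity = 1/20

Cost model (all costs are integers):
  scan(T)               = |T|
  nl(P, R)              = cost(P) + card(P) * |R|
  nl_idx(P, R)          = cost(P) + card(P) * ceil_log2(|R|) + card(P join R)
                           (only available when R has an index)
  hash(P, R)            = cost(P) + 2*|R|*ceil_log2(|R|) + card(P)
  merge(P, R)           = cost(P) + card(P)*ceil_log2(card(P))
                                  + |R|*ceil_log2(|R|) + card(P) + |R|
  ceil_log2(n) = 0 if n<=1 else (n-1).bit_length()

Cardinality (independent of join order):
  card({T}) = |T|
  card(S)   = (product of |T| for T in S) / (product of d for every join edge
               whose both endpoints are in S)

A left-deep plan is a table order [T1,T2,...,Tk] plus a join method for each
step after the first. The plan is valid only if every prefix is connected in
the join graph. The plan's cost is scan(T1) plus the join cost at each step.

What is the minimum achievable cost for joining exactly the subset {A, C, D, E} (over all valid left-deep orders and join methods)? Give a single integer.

3040

Selinger DP over subsets of {A,C,D,E}:
  {D}: scan cost=20, card=20
  {A}: scan cost=250, card=250
  {E}: scan cost=60, card=60
  {C}: scan cost=150, card=150
  {AD}: card=20; try (D,hash)→700, (A,merge)→2390, (D,merge)→2620, (A,hash)→4040, (A,nl)→5020, (D,nl)→5250; best=700 via (D,hash)
  {CD}: card=150; try (D,hash)→500, (C,merge)→1490, (D,merge)→1620, (C,hash)→2440, (C,nl)→3020, (D,nl)→3150; best=500 via (D,hash)
  {AE}: card=1500; try (E,hash)→1220, (A,merge)→2730, (E,merge)→2920, (E,nl_idx)→3250, (A,hash)→4120, (A,nl)→15060 …(+1); best=1220 via (E,hash)
  {ADE}: card=120; try (E,nl_idx)→940, (E,merge)→1240, (E,hash)→1440, (E,nl)→1900, (D,hash)→2920, (D,merge)→19340 …(+1); best=940 via (E,nl_idx)
  {ACD}: card=150; try (C,merge)→2170, (C,hash)→3120, (C,nl)→3700, (A,merge)→4100, (A,hash)→4650, (A,nl)→38000; best=2170 via (C,merge)
  {ACDE}: card=900; try (E,hash)→3040, (C,merge)→3250, (C,hash)→3460, (E,merge)→3940, (E,nl_idx)→3970, (E,nl)→11170 …(+1); best=3040 via (E,hash)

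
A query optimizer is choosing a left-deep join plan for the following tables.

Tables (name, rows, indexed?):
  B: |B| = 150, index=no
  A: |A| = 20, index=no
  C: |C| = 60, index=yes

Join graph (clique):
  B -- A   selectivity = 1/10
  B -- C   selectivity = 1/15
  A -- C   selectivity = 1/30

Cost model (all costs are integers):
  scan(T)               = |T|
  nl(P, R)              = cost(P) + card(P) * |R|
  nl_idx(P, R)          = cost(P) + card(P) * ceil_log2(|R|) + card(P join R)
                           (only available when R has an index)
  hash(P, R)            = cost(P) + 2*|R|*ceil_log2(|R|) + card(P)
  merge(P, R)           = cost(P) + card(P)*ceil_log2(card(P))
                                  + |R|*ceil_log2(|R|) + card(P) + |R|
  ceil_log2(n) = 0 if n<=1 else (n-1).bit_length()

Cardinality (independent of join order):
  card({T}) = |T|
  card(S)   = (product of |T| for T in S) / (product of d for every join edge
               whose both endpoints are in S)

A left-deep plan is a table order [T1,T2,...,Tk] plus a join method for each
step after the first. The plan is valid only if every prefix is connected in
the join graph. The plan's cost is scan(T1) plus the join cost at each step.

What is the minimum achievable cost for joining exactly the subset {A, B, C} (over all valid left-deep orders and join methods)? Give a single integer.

Selinger DP over subsets of {A,B,C}:
  {B}: scan cost=150, card=150
  {A}: scan cost=20, card=20
  {C}: scan cost=60, card=60
  {AB}: card=300; try (A,hash)→500, (B,merge)→1490, (A,merge)→1620, (B,hash)→2440, (B,nl)→3020, (A,nl)→3150; best=500 via (A,hash)
  {BC}: card=600; try (C,hash)→1020, (C,nl_idx)→1650, (B,merge)→1830, (C,merge)→1920, (B,hash)→2520, (B,nl)→9060 …(+1); best=1020 via (C,hash)
  {AC}: card=40; try (C,nl_idx)→180, (A,hash)→320, (C,merge)→560, (A,merge)→600, (C,hash)→760, (C,nl)→1220 …(+1); best=180 via (C,nl_idx)
  {ABC}: card=40; try (C,hash)→1520, (B,merge)→1810, (A,hash)→1820, (C,nl_idx)→2340, (B,hash)→2620, (C,merge)→3920 …(+4); best=1520 via (C,hash)

1520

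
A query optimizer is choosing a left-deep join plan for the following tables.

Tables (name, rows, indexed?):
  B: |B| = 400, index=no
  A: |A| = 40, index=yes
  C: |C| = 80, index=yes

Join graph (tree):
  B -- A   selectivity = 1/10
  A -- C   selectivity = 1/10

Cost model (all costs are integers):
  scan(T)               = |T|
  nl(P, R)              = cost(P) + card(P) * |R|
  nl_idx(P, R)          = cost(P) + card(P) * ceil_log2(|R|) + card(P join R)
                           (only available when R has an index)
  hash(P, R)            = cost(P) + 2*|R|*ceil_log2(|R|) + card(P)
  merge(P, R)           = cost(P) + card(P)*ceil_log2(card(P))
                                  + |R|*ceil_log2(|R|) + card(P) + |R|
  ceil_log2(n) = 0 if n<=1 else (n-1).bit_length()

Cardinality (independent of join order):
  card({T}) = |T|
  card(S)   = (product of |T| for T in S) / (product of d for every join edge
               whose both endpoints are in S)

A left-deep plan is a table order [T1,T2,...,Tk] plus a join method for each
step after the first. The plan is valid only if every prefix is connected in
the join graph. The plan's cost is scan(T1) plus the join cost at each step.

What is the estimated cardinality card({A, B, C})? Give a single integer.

12800

Tables in S: A(40), B(400), C(80)
Edges inside S: B-A(d=10), A-C(d=10)
numerator = 40 * 400 * 80 = 1280000
denominator = 10 * 10 = 100
card(S) = 1280000 / 100 = 12800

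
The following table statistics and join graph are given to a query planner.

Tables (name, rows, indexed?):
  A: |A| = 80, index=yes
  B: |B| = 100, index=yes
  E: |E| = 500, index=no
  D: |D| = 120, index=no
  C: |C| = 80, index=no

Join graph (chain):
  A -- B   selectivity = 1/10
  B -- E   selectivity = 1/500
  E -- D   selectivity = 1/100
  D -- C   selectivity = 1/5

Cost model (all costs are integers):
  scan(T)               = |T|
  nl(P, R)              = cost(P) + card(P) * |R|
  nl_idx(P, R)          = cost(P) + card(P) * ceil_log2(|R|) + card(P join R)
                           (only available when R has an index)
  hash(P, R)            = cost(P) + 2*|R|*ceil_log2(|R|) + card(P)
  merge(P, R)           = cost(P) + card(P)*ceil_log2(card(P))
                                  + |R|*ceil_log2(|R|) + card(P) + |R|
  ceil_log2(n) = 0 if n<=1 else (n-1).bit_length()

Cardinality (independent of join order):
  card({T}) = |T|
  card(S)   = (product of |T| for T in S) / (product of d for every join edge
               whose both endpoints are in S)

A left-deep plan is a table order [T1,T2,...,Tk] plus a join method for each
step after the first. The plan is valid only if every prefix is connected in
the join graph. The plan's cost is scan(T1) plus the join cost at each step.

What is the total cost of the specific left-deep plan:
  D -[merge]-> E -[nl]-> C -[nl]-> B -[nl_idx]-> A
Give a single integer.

step 1: scan D: cost=120, card=120
step 2: join E via merge
    card(P join E) = 120*500/(100) = 600
    cost = 120 + 120*7 + 500*9 + 120 + 500 = 6080
step 3: join C via nl
    card(P join C) = 600*80/(5) = 9600
    cost = 6080 + 600*80 = 54080
step 4: join B via nl
    card(P join B) = 9600*100/(500) = 1920
    cost = 54080 + 9600*100 = 1014080
step 5: join A via nl_idx
    card(P join A) = 1920*80/(10) = 15360
    cost = 1014080 + 1920*7 + 15360 = 1042880

1042880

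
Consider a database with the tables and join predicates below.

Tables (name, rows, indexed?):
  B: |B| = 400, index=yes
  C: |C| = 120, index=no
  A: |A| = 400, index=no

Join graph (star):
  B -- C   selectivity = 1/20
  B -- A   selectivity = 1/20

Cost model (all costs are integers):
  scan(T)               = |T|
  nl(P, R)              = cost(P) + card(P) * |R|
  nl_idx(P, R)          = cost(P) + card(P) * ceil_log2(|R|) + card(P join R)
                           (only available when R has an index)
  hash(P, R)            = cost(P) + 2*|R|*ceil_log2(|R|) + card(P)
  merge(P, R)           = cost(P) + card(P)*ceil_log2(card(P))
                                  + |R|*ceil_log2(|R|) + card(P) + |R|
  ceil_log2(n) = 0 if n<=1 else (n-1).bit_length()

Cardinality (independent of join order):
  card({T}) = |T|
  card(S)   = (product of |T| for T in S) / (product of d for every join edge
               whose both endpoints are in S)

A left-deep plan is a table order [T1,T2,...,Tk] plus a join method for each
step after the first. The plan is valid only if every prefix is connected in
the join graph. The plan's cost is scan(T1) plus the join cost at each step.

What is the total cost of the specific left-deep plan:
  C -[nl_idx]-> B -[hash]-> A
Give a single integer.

13200

step 1: scan C: cost=120, card=120
step 2: join B via nl_idx
    card(P join B) = 120*400/(20) = 2400
    cost = 120 + 120*9 + 2400 = 3600
step 3: join A via hash
    card(P join A) = 2400*400/(20) = 48000
    cost = 3600 + 2*400*9 + 2400 = 13200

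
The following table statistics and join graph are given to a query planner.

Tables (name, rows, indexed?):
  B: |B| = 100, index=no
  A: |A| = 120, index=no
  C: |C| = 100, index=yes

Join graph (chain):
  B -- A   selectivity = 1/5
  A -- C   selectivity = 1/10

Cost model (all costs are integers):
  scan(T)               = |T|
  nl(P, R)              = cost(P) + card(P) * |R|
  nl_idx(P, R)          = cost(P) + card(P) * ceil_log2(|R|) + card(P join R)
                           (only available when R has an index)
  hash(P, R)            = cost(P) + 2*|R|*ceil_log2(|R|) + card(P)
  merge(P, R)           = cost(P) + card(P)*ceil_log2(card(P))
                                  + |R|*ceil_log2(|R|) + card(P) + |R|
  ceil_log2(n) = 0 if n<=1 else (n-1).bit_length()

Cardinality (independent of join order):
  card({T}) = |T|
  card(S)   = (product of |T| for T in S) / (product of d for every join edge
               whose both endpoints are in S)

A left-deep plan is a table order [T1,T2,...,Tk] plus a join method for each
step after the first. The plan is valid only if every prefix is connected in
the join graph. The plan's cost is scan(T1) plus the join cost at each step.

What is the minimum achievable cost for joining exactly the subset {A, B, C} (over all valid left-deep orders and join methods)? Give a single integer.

4240

Selinger DP over subsets of {A,B,C}:
  {B}: scan cost=100, card=100
  {A}: scan cost=120, card=120
  {C}: scan cost=100, card=100
  {AB}: card=2400; try (B,hash)→1640, (A,merge)→1860, (B,merge)→1880, (A,hash)→1880, (A,nl)→12100, (B,nl)→12120; best=1640 via (B,hash)
  {AC}: card=1200; try (C,hash)→1640, (A,merge)→1860, (C,merge)→1880, (A,hash)→1880, (C,nl_idx)→2160, (A,nl)→12100 …(+1); best=1640 via (C,hash)
  {ABC}: card=24000; try (B,hash)→4240, (C,hash)→5440, (B,merge)→16840, (C,merge)→33640, (C,nl_idx)→42440, (B,nl)→121640 …(+1); best=4240 via (B,hash)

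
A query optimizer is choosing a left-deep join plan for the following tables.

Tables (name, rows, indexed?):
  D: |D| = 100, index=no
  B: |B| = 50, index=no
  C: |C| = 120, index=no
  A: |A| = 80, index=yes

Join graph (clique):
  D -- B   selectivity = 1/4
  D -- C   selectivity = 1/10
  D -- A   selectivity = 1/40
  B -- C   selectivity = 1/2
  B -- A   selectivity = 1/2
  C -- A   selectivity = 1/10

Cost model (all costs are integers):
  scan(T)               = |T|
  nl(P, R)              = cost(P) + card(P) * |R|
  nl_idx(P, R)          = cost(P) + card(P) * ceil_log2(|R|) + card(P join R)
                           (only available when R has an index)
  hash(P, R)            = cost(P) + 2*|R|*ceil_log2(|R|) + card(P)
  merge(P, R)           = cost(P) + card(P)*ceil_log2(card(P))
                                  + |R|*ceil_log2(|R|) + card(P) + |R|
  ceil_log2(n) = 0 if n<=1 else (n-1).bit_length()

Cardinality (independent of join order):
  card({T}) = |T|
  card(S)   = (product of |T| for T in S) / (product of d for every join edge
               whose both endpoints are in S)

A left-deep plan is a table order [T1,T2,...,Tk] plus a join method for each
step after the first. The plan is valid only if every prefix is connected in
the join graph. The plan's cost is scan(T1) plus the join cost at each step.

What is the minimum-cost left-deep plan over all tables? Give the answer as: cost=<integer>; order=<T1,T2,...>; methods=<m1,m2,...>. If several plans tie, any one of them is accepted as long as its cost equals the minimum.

cost=3720; order=D,A,C,B; methods=nl_idx,hash,hash

Selinger DP (subsets sized 1..n):
  {D}: scan cost=100, card=100
  {B}: scan cost=50, card=50
  {C}: scan cost=120, card=120
  {A}: scan cost=80, card=80
  {BD}: card=1250; try (B,hash)→800, (D,merge)→1200, (B,merge)→1250, (D,hash)→1500, (D,nl)→5050, (B,nl)→5100; best=800 via (B,hash)
  {CD}: card=1200; try (D,hash)→1640, (C,merge)→1860, (D,merge)→1880, (C,hash)→1880, (C,nl)→12100, (D,nl)→12120; best=1640 via (D,hash)
  {AD}: card=200; try (A,nl_idx)→1000, (A,hash)→1320, (D,merge)→1520, (A,merge)→1540, (D,hash)→1560, (D,nl)→8080 …(+1); best=1000 via (A,nl_idx)
  {BC}: card=3000; try (B,hash)→840, (C,merge)→1360, (B,merge)→1430, (C,hash)→1780, (C,nl)→6050, (B,nl)→6120; best=840 via (B,hash)
  {AB}: card=2000; try (B,hash)→760, (A,merge)→1040, (B,merge)→1070, (A,hash)→1220, (A,nl_idx)→2400, (A,nl)→4050 …(+1); best=760 via (B,hash)
  {AC}: card=960; try (A,hash)→1360, (C,merge)→1680, (A,merge)→1720, (C,hash)→1840, (A,nl_idx)→1920, (C,nl)→9680 …(+1); best=1360 via (A,hash)
  {BCD}: card=7500; try (B,hash)→3440, (C,hash)→3730, (D,hash)→5240, (B,merge)→16390, (C,merge)→16760, (D,merge)→40640 …(+3); best=3440 via (B,hash)
  {ABD}: card=1250; try (B,hash)→1800, (B,merge)→3150, (A,hash)→3170, (D,hash)→4160, (A,nl_idx)→10800, (B,nl)→11000 …(+4); best=1800 via (B,hash)
  {ACD}: card=240; try (C,hash)→2880, (D,hash)→3720, (C,merge)→3760, (A,hash)→3960, (A,nl_idx)→10280, (D,merge)→12720 …(+4); best=2880 via (C,hash)
  {ABC}: card=12000; try (B,hash)→2920, (C,hash)→4440, (A,hash)→4960, (B,merge)→12270, (C,merge)→25720, (A,nl_idx)→33840 …(+4); best=2920 via (B,hash)
  {ABCD}: card=750; try (B,hash)→3720, (C,hash)→4730, (B,merge)→5390, (A,hash)→12060, (B,nl)→14880, (D,hash)→16320 …(+7); best=3720 via (B,hash)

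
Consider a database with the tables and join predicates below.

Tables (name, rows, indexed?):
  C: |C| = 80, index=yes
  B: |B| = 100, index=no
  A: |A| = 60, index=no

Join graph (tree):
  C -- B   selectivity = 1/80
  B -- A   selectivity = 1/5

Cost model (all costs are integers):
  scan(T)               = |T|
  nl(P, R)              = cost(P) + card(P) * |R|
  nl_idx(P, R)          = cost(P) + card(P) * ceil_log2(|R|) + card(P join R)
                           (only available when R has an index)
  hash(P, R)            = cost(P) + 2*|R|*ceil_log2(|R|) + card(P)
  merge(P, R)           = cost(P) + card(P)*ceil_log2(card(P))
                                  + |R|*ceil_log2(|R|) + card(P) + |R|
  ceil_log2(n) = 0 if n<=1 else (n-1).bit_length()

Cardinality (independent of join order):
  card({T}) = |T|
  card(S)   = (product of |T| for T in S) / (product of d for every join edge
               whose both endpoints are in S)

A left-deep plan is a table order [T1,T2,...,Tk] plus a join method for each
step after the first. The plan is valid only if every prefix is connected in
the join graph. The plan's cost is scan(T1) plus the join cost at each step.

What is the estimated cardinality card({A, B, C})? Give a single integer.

Tables in S: A(60), B(100), C(80)
Edges inside S: C-B(d=80), B-A(d=5)
numerator = 60 * 100 * 80 = 480000
denominator = 80 * 5 = 400
card(S) = 480000 / 400 = 1200

1200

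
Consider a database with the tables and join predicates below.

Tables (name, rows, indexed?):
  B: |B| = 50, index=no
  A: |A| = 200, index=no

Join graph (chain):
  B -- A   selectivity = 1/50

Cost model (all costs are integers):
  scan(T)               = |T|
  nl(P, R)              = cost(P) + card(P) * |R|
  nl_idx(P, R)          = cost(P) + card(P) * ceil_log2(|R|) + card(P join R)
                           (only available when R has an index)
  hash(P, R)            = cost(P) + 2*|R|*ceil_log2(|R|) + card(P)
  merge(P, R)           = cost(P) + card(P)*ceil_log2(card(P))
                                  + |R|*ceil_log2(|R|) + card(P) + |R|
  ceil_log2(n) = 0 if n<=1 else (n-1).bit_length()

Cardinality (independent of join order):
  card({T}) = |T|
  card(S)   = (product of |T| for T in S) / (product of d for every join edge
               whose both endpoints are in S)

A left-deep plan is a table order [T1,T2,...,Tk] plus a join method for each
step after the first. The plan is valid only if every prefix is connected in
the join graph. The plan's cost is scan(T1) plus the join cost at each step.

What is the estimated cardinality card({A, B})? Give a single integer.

Tables in S: A(200), B(50)
Edges inside S: B-A(d=50)
numerator = 200 * 50 = 10000
denominator = 50 = 50
card(S) = 10000 / 50 = 200

200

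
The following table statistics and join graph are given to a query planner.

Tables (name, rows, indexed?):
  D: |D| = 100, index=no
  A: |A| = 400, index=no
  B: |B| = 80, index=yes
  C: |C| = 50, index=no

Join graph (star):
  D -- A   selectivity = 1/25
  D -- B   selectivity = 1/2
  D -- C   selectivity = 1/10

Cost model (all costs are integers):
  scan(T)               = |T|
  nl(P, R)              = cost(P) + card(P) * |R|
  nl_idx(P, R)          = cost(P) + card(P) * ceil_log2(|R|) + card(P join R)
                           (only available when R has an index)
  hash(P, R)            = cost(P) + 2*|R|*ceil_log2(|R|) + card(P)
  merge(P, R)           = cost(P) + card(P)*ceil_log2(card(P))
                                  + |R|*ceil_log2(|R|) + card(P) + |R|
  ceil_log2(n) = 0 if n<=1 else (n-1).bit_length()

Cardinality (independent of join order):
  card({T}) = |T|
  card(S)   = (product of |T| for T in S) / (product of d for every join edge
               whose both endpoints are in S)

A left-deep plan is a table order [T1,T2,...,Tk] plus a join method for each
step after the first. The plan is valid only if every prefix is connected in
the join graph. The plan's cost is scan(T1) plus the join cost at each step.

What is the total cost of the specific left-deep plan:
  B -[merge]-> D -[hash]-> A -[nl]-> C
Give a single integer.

3212720

step 1: scan B: cost=80, card=80
step 2: join D via merge
    card(P join D) = 80*100/(2) = 4000
    cost = 80 + 80*7 + 100*7 + 80 + 100 = 1520
step 3: join A via hash
    card(P join A) = 4000*400/(25) = 64000
    cost = 1520 + 2*400*9 + 4000 = 12720
step 4: join C via nl
    card(P join C) = 64000*50/(10) = 320000
    cost = 12720 + 64000*50 = 3212720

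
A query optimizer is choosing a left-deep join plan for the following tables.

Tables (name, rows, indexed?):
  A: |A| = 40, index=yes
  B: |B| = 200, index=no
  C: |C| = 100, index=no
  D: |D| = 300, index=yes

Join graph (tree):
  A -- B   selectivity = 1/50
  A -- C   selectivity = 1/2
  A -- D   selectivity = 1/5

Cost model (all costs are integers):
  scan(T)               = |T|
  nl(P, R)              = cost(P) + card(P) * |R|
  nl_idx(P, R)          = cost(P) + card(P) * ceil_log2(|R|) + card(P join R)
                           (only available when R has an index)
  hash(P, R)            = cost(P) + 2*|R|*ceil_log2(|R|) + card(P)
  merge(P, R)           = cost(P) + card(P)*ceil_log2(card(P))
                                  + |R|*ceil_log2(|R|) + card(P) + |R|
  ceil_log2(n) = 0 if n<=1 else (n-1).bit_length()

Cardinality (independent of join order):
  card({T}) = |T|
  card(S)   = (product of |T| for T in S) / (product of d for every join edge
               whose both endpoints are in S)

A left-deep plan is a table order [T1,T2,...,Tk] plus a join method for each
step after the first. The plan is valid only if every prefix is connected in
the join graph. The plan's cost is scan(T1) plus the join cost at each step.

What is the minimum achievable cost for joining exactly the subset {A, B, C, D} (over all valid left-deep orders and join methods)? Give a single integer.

Selinger DP over subsets of {A,B,C,D}:
  {A}: scan cost=40, card=40
  {B}: scan cost=200, card=200
  {C}: scan cost=100, card=100
  {D}: scan cost=300, card=300
  {AB}: card=160; try (A,hash)→880, (A,nl_idx)→1560, (B,merge)→2120, (A,merge)→2280, (B,hash)→3280, (B,nl)→8040 …(+1); best=880 via (A,hash)
  {AC}: card=2000; try (A,hash)→680, (C,merge)→1120, (A,merge)→1180, (C,hash)→1480, (A,nl_idx)→2700, (C,nl)→4040 …(+1); best=680 via (A,hash)
  {AD}: card=2400; try (A,hash)→1080, (D,nl_idx)→2800, (D,merge)→3320, (A,merge)→3580, (A,nl_idx)→4500, (D,hash)→5480 …(+2); best=1080 via (A,hash)
  {ABC}: card=8000; try (C,hash)→2440, (C,merge)→3120, (B,hash)→5880, (C,nl)→16880, (B,merge)→26480, (B,nl)→400680; best=2440 via (C,hash)
  {ABD}: card=9600; try (D,merge)→5320, (D,hash)→6440, (B,hash)→6680, (D,nl_idx)→11920, (B,merge)→34080, (D,nl)→48880 …(+1); best=5320 via (D,merge)
  {ACD}: card=120000; try (C,hash)→4880, (D,hash)→8080, (D,merge)→27680, (C,merge)→33080, (D,nl_idx)→138680, (C,nl)→241080 …(+1); best=4880 via (C,hash)
  {ABCD}: card=480000; try (D,hash)→15840, (C,hash)→16320, (D,merge)→117440, (B,hash)→128080, (C,merge)→150120, (D,nl_idx)→554440 …(+4); best=15840 via (D,hash)

15840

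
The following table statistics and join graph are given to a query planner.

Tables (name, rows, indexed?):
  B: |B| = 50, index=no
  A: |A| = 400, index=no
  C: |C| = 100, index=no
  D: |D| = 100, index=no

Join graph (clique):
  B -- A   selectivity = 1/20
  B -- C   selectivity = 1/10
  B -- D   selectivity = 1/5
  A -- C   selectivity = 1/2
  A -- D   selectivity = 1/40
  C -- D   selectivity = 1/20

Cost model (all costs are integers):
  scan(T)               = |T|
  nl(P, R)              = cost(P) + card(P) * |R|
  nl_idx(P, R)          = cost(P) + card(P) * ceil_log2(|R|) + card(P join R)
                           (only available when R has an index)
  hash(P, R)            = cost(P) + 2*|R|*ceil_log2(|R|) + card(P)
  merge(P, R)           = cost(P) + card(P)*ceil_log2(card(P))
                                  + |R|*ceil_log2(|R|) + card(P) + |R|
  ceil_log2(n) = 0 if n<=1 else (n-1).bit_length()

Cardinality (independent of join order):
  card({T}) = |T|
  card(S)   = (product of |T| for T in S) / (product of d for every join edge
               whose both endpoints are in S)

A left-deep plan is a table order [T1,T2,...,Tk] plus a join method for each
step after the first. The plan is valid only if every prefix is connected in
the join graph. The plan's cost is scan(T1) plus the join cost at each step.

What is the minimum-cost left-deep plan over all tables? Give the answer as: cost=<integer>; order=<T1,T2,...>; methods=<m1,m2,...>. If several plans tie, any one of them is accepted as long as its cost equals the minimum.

Selinger DP (subsets sized 1..n):
  {B}: scan cost=50, card=50
  {A}: scan cost=400, card=400
  {C}: scan cost=100, card=100
  {D}: scan cost=100, card=100
  {AB}: card=1000; try (B,hash)→1400, (A,merge)→4400, (B,merge)→4750, (A,hash)→7300, (A,nl)→20050, (B,nl)→20400; best=1400 via (B,hash)
  {BC}: card=500; try (B,hash)→800, (C,merge)→1200, (B,merge)→1250, (C,hash)→1500, (C,nl)→5050, (B,nl)→5100; best=800 via (B,hash)
  {BD}: card=1000; try (B,hash)→800, (D,merge)→1200, (B,merge)→1250, (D,hash)→1500, (D,nl)→5050, (B,nl)→5100; best=800 via (B,hash)
  {AC}: card=20000; try (C,hash)→2200, (A,merge)→4900, (C,merge)→5200, (A,hash)→7400, (A,nl)→40100, (C,nl)→40400; best=2200 via (C,hash)
  {AD}: card=1000; try (D,hash)→2200, (A,merge)→4900, (D,merge)→5200, (A,hash)→7400, (A,nl)→40100, (D,nl)→40400; best=2200 via (D,hash)
  {CD}: card=500; try (D,hash)→1600, (C,hash)→1600, (D,merge)→1700, (C,merge)→1700, (D,nl)→10100, (C,nl)→10100; best=1600 via (D,hash)
  {ABC}: card=5000; try (C,hash)→3800, (A,hash)→8500, (A,merge)→9800, (C,merge)→13200, (B,hash)→22800, (C,nl)→101400 …(+3); best=3800 via (C,hash)
  {ABD}: card=500; try (D,hash)→3800, (B,hash)→3800, (A,hash)→9000, (D,merge)→13200, (B,merge)→13550, (A,merge)→15800 …(+3); best=3800 via (D,hash)
  {BCD}: card=500; try (D,hash)→2700, (B,hash)→2700, (C,hash)→3200, (D,merge)→6600, (B,merge)→6950, (C,merge)→12600 …(+3); best=2700 via (D,hash)
  {ACD}: card=2500; try (C,hash)→4600, (A,hash)→9300, (A,merge)→10600, (C,merge)→14000, (D,hash)→23600, (C,nl)→102200 …(+3); best=4600 via (C,hash)
  {ABCD}: card=125; try (C,hash)→5700, (B,hash)→7700, (C,merge)→9600, (D,hash)→10200, (A,hash)→10400, (A,merge)→11700 …(+6); best=5700 via (C,hash)

cost=5700; order=A,B,D,C; methods=hash,hash,hash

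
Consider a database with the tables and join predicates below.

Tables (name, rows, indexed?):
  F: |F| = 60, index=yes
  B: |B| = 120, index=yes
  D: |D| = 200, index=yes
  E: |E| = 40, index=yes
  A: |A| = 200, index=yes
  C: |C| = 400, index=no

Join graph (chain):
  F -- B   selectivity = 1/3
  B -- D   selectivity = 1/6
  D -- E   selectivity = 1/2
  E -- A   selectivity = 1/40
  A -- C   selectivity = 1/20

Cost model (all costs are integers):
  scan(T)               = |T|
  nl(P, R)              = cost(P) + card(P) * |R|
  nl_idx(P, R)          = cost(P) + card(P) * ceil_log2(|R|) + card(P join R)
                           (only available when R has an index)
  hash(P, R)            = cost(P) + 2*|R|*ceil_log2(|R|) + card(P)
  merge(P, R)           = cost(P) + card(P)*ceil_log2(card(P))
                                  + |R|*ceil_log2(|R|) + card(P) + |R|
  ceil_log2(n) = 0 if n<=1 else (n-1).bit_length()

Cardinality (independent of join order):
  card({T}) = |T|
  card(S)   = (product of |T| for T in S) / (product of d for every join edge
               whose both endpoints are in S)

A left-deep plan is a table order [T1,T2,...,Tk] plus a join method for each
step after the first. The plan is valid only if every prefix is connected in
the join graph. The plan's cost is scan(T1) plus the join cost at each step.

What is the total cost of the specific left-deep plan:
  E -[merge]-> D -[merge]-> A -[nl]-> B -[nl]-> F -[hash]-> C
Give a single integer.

step 1: scan E: cost=40, card=40
step 2: join D via merge
    card(P join D) = 40*200/(2) = 4000
    cost = 40 + 40*6 + 200*8 + 40 + 200 = 2120
step 3: join A via merge
    card(P join A) = 4000*200/(40) = 20000
    cost = 2120 + 4000*12 + 200*8 + 4000 + 200 = 55920
step 4: join B via nl
    card(P join B) = 20000*120/(6) = 400000
    cost = 55920 + 20000*120 = 2455920
step 5: join F via nl
    card(P join F) = 400000*60/(3) = 8000000
    cost = 2455920 + 400000*60 = 26455920
step 6: join C via hash
    card(P join C) = 8000000*400/(20) = 160000000
    cost = 26455920 + 2*400*9 + 8000000 = 34463120

34463120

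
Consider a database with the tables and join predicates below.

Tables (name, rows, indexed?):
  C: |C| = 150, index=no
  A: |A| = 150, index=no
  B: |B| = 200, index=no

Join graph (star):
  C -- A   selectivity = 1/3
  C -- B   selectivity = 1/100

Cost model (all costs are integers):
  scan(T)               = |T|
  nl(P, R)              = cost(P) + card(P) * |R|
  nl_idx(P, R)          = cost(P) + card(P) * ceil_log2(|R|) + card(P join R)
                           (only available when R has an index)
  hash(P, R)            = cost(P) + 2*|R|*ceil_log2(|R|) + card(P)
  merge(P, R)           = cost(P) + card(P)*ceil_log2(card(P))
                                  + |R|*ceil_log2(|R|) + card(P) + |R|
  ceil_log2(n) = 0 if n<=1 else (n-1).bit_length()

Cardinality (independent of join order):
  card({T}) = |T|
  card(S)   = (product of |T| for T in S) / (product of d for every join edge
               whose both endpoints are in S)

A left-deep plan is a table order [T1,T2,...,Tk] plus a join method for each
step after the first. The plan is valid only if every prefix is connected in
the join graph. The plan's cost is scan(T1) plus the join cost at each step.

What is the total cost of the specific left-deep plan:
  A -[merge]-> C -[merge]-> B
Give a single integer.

109650

step 1: scan A: cost=150, card=150
step 2: join C via merge
    card(P join C) = 150*150/(3) = 7500
    cost = 150 + 150*8 + 150*8 + 150 + 150 = 2850
step 3: join B via merge
    card(P join B) = 7500*200/(100) = 15000
    cost = 2850 + 7500*13 + 200*8 + 7500 + 200 = 109650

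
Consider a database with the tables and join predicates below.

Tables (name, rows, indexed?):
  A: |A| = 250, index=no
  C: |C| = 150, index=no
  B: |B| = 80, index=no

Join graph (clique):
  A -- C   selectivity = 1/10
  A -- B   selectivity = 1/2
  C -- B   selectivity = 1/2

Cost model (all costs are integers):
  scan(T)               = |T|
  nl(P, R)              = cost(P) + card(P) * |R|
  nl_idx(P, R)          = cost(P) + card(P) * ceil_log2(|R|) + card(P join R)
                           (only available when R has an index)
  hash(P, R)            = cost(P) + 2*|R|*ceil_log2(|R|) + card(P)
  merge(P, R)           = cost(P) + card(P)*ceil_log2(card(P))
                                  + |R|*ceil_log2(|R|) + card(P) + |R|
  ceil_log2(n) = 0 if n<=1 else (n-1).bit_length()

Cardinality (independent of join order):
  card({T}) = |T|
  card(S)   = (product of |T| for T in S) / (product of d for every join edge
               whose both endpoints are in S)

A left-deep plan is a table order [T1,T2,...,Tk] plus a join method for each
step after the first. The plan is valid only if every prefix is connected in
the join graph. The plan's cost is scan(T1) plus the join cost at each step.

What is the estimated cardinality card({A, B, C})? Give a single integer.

Tables in S: A(250), B(80), C(150)
Edges inside S: A-C(d=10), A-B(d=2), C-B(d=2)
numerator = 250 * 80 * 150 = 3000000
denominator = 10 * 2 * 2 = 40
card(S) = 3000000 / 40 = 75000

75000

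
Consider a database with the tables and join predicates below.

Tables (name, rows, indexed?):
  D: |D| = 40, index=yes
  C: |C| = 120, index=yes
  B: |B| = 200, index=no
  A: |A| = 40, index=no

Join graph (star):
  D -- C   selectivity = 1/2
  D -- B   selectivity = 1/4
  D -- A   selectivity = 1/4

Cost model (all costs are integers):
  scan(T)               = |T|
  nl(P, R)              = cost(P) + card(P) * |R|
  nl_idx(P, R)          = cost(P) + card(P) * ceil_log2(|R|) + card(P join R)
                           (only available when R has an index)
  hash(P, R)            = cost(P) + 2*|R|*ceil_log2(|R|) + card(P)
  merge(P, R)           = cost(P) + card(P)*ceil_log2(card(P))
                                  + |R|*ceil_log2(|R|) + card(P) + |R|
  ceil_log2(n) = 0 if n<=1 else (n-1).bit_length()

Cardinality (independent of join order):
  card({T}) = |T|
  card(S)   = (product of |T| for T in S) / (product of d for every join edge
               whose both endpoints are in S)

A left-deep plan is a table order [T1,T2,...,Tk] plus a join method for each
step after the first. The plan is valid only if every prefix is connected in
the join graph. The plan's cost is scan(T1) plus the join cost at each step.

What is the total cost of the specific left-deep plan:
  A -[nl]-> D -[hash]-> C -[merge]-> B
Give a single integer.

389520

step 1: scan A: cost=40, card=40
step 2: join D via nl
    card(P join D) = 40*40/(4) = 400
    cost = 40 + 40*40 = 1640
step 3: join C via hash
    card(P join C) = 400*120/(2) = 24000
    cost = 1640 + 2*120*7 + 400 = 3720
step 4: join B via merge
    card(P join B) = 24000*200/(4) = 1200000
    cost = 3720 + 24000*15 + 200*8 + 24000 + 200 = 389520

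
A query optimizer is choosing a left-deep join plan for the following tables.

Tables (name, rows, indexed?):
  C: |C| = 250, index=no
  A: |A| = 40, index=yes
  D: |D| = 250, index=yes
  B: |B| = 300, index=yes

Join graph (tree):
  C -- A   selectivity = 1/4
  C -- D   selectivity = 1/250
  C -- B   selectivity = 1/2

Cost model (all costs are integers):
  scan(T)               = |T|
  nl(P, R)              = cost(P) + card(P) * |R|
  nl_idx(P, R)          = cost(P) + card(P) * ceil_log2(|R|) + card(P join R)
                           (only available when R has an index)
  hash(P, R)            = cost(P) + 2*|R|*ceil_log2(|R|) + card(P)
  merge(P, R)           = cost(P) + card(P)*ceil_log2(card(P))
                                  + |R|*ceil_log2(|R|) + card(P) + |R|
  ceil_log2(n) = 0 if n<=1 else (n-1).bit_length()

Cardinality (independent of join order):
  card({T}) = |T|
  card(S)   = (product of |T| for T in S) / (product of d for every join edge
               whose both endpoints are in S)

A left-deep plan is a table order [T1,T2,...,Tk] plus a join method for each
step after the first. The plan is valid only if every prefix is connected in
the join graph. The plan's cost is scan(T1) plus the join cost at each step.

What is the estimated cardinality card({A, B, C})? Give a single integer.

375000

Tables in S: A(40), B(300), C(250)
Edges inside S: C-A(d=4), C-B(d=2)
numerator = 40 * 300 * 250 = 3000000
denominator = 4 * 2 = 8
card(S) = 3000000 / 8 = 375000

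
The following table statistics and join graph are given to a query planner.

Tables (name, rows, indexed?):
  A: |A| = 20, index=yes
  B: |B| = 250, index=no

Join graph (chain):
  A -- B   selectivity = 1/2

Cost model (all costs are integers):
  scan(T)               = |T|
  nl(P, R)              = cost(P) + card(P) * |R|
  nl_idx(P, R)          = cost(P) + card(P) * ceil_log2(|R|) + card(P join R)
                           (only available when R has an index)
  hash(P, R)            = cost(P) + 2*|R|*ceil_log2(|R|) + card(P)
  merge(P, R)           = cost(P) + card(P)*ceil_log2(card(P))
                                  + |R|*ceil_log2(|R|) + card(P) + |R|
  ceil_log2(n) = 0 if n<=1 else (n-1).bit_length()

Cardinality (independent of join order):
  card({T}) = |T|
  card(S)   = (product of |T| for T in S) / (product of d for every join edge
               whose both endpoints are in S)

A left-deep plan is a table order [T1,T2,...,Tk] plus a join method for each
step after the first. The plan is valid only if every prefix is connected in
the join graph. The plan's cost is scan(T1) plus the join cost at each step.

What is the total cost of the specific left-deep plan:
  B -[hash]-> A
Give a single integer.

step 1: scan B: cost=250, card=250
step 2: join A via hash
    card(P join A) = 250*20/(2) = 2500
    cost = 250 + 2*20*5 + 250 = 700

700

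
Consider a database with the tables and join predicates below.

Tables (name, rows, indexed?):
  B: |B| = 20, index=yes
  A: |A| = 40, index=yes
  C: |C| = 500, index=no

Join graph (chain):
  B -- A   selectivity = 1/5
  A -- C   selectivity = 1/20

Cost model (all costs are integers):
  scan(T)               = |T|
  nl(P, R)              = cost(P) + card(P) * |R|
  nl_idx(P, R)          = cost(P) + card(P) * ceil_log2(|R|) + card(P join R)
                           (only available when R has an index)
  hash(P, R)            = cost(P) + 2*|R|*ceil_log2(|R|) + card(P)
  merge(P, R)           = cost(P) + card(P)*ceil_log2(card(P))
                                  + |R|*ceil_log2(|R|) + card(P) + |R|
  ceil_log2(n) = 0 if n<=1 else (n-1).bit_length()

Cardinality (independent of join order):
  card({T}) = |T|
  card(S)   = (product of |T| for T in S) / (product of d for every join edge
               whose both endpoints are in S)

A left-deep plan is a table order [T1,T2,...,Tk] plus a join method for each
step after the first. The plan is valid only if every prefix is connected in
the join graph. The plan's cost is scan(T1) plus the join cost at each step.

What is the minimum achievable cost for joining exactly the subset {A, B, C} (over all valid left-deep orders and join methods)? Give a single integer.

2680

Selinger DP over subsets of {A,B,C}:
  {B}: scan cost=20, card=20
  {A}: scan cost=40, card=40
  {C}: scan cost=500, card=500
  {AB}: card=160; try (B,hash)→280, (A,nl_idx)→300, (B,nl_idx)→400, (A,merge)→420, (B,merge)→440, (A,hash)→520 …(+2); best=280 via (B,hash)
  {AC}: card=1000; try (A,hash)→1480, (A,nl_idx)→4500, (C,merge)→5320, (A,merge)→5780, (C,hash)→9080, (C,nl)→20040 …(+1); best=1480 via (A,hash)
  {ABC}: card=4000; try (B,hash)→2680, (C,merge)→6720, (C,hash)→9440, (B,nl_idx)→10480, (B,merge)→12600, (B,nl)→21480 …(+1); best=2680 via (B,hash)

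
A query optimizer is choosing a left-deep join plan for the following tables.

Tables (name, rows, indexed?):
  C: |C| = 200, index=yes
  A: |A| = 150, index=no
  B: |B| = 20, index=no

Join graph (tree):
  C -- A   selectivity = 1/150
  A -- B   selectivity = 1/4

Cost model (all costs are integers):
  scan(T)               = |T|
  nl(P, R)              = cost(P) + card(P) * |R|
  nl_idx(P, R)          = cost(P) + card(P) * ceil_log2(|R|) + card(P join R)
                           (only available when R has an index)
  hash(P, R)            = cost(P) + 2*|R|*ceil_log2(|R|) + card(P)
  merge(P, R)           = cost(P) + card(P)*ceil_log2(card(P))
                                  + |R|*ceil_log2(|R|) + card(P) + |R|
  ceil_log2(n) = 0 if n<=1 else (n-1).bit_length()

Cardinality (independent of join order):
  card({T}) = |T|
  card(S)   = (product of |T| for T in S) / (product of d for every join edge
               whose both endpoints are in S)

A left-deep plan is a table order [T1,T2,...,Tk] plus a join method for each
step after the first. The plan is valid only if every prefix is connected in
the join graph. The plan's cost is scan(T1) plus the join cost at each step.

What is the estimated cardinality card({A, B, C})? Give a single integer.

Tables in S: A(150), B(20), C(200)
Edges inside S: C-A(d=150), A-B(d=4)
numerator = 150 * 20 * 200 = 600000
denominator = 150 * 4 = 600
card(S) = 600000 / 600 = 1000

1000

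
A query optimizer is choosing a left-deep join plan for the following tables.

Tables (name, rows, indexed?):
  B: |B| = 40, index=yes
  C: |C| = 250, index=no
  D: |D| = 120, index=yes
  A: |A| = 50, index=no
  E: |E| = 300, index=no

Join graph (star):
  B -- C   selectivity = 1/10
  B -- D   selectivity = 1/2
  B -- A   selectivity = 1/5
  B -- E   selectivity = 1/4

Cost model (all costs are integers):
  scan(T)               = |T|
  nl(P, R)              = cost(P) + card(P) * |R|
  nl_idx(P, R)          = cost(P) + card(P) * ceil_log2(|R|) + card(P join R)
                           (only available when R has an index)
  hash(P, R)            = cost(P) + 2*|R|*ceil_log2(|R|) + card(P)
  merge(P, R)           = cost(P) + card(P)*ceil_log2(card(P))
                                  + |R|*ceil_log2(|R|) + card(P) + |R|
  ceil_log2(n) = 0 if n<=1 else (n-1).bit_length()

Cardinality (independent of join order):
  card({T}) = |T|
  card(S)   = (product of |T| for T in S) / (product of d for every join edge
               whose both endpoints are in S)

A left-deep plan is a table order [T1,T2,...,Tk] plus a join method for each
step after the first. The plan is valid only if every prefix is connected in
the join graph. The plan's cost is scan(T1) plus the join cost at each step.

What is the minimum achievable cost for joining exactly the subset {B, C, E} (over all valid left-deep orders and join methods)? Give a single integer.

7380

Selinger DP over subsets of {B,C,E}:
  {B}: scan cost=40, card=40
  {C}: scan cost=250, card=250
  {E}: scan cost=300, card=300
  {BC}: card=1000; try (B,hash)→980, (C,merge)→2570, (B,nl_idx)→2750, (B,merge)→2780, (C,hash)→4080, (C,nl)→10040 …(+1); best=980 via (B,hash)
  {BE}: card=3000; try (B,hash)→1080, (E,merge)→3320, (B,merge)→3580, (B,nl_idx)→5100, (E,hash)→5480, (E,nl)→12040 …(+1); best=1080 via (B,hash)
  {BCE}: card=75000; try (E,hash)→7380, (C,hash)→8080, (E,merge)→14980, (C,merge)→42330, (E,nl)→300980, (C,nl)→751080; best=7380 via (E,hash)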